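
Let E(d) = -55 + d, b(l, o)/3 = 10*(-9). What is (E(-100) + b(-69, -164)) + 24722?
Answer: 24297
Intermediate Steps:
b(l, o) = -270 (b(l, o) = 3*(10*(-9)) = 3*(-90) = -270)
(E(-100) + b(-69, -164)) + 24722 = ((-55 - 100) - 270) + 24722 = (-155 - 270) + 24722 = -425 + 24722 = 24297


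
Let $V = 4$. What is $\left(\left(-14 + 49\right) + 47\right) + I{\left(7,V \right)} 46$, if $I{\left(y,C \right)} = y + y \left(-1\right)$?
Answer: $82$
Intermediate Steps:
$I{\left(y,C \right)} = 0$ ($I{\left(y,C \right)} = y - y = 0$)
$\left(\left(-14 + 49\right) + 47\right) + I{\left(7,V \right)} 46 = \left(\left(-14 + 49\right) + 47\right) + 0 \cdot 46 = \left(35 + 47\right) + 0 = 82 + 0 = 82$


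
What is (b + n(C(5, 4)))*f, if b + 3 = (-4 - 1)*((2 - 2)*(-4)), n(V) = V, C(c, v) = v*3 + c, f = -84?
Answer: -1176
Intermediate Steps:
C(c, v) = c + 3*v (C(c, v) = 3*v + c = c + 3*v)
b = -3 (b = -3 + (-4 - 1)*((2 - 2)*(-4)) = -3 - 0*(-4) = -3 - 5*0 = -3 + 0 = -3)
(b + n(C(5, 4)))*f = (-3 + (5 + 3*4))*(-84) = (-3 + (5 + 12))*(-84) = (-3 + 17)*(-84) = 14*(-84) = -1176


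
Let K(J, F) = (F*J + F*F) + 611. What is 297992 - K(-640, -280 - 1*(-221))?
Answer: 256140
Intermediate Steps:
K(J, F) = 611 + F**2 + F*J (K(J, F) = (F*J + F**2) + 611 = (F**2 + F*J) + 611 = 611 + F**2 + F*J)
297992 - K(-640, -280 - 1*(-221)) = 297992 - (611 + (-280 - 1*(-221))**2 + (-280 - 1*(-221))*(-640)) = 297992 - (611 + (-280 + 221)**2 + (-280 + 221)*(-640)) = 297992 - (611 + (-59)**2 - 59*(-640)) = 297992 - (611 + 3481 + 37760) = 297992 - 1*41852 = 297992 - 41852 = 256140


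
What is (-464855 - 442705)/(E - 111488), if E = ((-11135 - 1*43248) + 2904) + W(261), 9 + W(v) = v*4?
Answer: 226890/40483 ≈ 5.6046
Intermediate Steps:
W(v) = -9 + 4*v (W(v) = -9 + v*4 = -9 + 4*v)
E = -50444 (E = ((-11135 - 1*43248) + 2904) + (-9 + 4*261) = ((-11135 - 43248) + 2904) + (-9 + 1044) = (-54383 + 2904) + 1035 = -51479 + 1035 = -50444)
(-464855 - 442705)/(E - 111488) = (-464855 - 442705)/(-50444 - 111488) = -907560/(-161932) = -907560*(-1/161932) = 226890/40483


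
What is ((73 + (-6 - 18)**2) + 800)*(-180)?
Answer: -260820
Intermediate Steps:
((73 + (-6 - 18)**2) + 800)*(-180) = ((73 + (-24)**2) + 800)*(-180) = ((73 + 576) + 800)*(-180) = (649 + 800)*(-180) = 1449*(-180) = -260820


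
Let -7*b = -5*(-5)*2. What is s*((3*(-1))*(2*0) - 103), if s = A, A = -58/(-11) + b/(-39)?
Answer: -1687552/3003 ≈ -561.96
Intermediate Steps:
b = -50/7 (b = -(-5*(-5))*2/7 = -25*2/7 = -1/7*50 = -50/7 ≈ -7.1429)
A = 16384/3003 (A = -58/(-11) - 50/7/(-39) = -58*(-1/11) - 50/7*(-1/39) = 58/11 + 50/273 = 16384/3003 ≈ 5.4559)
s = 16384/3003 ≈ 5.4559
s*((3*(-1))*(2*0) - 103) = 16384*((3*(-1))*(2*0) - 103)/3003 = 16384*(-3*0 - 103)/3003 = 16384*(0 - 103)/3003 = (16384/3003)*(-103) = -1687552/3003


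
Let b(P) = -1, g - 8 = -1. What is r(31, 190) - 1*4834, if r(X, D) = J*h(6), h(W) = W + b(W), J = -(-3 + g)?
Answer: -4854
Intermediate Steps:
g = 7 (g = 8 - 1 = 7)
J = -4 (J = -(-3 + 7) = -1*4 = -4)
h(W) = -1 + W (h(W) = W - 1 = -1 + W)
r(X, D) = -20 (r(X, D) = -4*(-1 + 6) = -4*5 = -20)
r(31, 190) - 1*4834 = -20 - 1*4834 = -20 - 4834 = -4854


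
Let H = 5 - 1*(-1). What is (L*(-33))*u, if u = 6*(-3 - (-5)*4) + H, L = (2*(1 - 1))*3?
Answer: 0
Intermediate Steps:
H = 6 (H = 5 + 1 = 6)
L = 0 (L = (2*0)*3 = 0*3 = 0)
u = 108 (u = 6*(-3 - (-5)*4) + 6 = 6*(-3 - 1*(-20)) + 6 = 6*(-3 + 20) + 6 = 6*17 + 6 = 102 + 6 = 108)
(L*(-33))*u = (0*(-33))*108 = 0*108 = 0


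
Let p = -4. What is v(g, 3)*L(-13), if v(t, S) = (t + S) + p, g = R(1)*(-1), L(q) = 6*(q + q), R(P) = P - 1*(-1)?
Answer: 468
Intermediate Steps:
R(P) = 1 + P (R(P) = P + 1 = 1 + P)
L(q) = 12*q (L(q) = 6*(2*q) = 12*q)
g = -2 (g = (1 + 1)*(-1) = 2*(-1) = -2)
v(t, S) = -4 + S + t (v(t, S) = (t + S) - 4 = (S + t) - 4 = -4 + S + t)
v(g, 3)*L(-13) = (-4 + 3 - 2)*(12*(-13)) = -3*(-156) = 468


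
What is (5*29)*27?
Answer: 3915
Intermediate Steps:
(5*29)*27 = 145*27 = 3915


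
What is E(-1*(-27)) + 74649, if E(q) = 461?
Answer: 75110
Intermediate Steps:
E(-1*(-27)) + 74649 = 461 + 74649 = 75110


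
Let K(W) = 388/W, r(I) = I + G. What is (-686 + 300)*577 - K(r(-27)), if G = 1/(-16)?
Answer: -96432418/433 ≈ -2.2271e+5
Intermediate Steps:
G = -1/16 ≈ -0.062500
r(I) = -1/16 + I (r(I) = I - 1/16 = -1/16 + I)
(-686 + 300)*577 - K(r(-27)) = (-686 + 300)*577 - 388/(-1/16 - 27) = -386*577 - 388/(-433/16) = -222722 - 388*(-16)/433 = -222722 - 1*(-6208/433) = -222722 + 6208/433 = -96432418/433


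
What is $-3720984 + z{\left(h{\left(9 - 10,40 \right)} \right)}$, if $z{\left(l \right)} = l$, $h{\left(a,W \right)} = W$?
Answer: $-3720944$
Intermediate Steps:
$-3720984 + z{\left(h{\left(9 - 10,40 \right)} \right)} = -3720984 + 40 = -3720944$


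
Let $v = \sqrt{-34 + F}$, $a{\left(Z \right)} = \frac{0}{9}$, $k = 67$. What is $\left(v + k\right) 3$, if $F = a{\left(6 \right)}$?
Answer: $201 + 3 i \sqrt{34} \approx 201.0 + 17.493 i$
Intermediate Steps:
$a{\left(Z \right)} = 0$ ($a{\left(Z \right)} = 0 \cdot \frac{1}{9} = 0$)
$F = 0$
$v = i \sqrt{34}$ ($v = \sqrt{-34 + 0} = \sqrt{-34} = i \sqrt{34} \approx 5.8309 i$)
$\left(v + k\right) 3 = \left(i \sqrt{34} + 67\right) 3 = \left(67 + i \sqrt{34}\right) 3 = 201 + 3 i \sqrt{34}$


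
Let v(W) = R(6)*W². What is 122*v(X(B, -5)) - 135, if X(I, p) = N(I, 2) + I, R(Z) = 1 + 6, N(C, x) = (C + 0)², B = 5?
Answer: 768465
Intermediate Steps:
N(C, x) = C²
R(Z) = 7
X(I, p) = I + I² (X(I, p) = I² + I = I + I²)
v(W) = 7*W²
122*v(X(B, -5)) - 135 = 122*(7*(5*(1 + 5))²) - 135 = 122*(7*(5*6)²) - 135 = 122*(7*30²) - 135 = 122*(7*900) - 135 = 122*6300 - 135 = 768600 - 135 = 768465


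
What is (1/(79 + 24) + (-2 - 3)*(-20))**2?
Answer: 106110601/10609 ≈ 10002.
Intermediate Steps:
(1/(79 + 24) + (-2 - 3)*(-20))**2 = (1/103 - 5*(-20))**2 = (1/103 + 100)**2 = (10301/103)**2 = 106110601/10609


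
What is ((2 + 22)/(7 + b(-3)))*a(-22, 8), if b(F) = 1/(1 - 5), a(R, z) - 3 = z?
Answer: 352/9 ≈ 39.111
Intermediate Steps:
a(R, z) = 3 + z
b(F) = -1/4 (b(F) = 1/(-4) = -1/4)
((2 + 22)/(7 + b(-3)))*a(-22, 8) = ((2 + 22)/(7 - 1/4))*(3 + 8) = (24/(27/4))*11 = (24*(4/27))*11 = (32/9)*11 = 352/9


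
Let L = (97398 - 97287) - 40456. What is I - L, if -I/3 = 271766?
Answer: -774953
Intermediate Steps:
I = -815298 (I = -3*271766 = -815298)
L = -40345 (L = 111 - 40456 = -40345)
I - L = -815298 - 1*(-40345) = -815298 + 40345 = -774953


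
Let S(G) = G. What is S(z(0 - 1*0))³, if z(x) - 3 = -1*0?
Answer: 27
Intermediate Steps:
z(x) = 3 (z(x) = 3 - 1*0 = 3 + 0 = 3)
S(z(0 - 1*0))³ = 3³ = 27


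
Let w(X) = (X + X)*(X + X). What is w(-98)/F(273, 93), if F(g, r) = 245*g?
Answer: 112/195 ≈ 0.57436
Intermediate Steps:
w(X) = 4*X² (w(X) = (2*X)*(2*X) = 4*X²)
w(-98)/F(273, 93) = (4*(-98)²)/((245*273)) = (4*9604)/66885 = 38416*(1/66885) = 112/195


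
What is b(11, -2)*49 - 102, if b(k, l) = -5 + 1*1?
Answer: -298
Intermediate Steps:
b(k, l) = -4 (b(k, l) = -5 + 1 = -4)
b(11, -2)*49 - 102 = -4*49 - 102 = -196 - 102 = -298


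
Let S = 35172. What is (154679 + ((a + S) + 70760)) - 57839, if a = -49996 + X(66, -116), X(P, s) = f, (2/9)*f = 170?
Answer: 153541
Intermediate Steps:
f = 765 (f = (9/2)*170 = 765)
X(P, s) = 765
a = -49231 (a = -49996 + 765 = -49231)
(154679 + ((a + S) + 70760)) - 57839 = (154679 + ((-49231 + 35172) + 70760)) - 57839 = (154679 + (-14059 + 70760)) - 57839 = (154679 + 56701) - 57839 = 211380 - 57839 = 153541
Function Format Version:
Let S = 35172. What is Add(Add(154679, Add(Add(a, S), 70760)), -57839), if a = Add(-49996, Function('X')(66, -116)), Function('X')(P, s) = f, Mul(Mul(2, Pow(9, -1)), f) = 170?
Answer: 153541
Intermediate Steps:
f = 765 (f = Mul(Rational(9, 2), 170) = 765)
Function('X')(P, s) = 765
a = -49231 (a = Add(-49996, 765) = -49231)
Add(Add(154679, Add(Add(a, S), 70760)), -57839) = Add(Add(154679, Add(Add(-49231, 35172), 70760)), -57839) = Add(Add(154679, Add(-14059, 70760)), -57839) = Add(Add(154679, 56701), -57839) = Add(211380, -57839) = 153541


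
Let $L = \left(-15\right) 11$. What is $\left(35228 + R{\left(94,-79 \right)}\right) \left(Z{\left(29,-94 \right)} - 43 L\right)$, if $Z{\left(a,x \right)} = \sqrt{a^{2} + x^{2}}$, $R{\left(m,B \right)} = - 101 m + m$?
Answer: $183249660 + 25828 \sqrt{9677} \approx 1.8579 \cdot 10^{8}$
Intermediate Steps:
$L = -165$
$R{\left(m,B \right)} = - 100 m$
$\left(35228 + R{\left(94,-79 \right)}\right) \left(Z{\left(29,-94 \right)} - 43 L\right) = \left(35228 - 9400\right) \left(\sqrt{29^{2} + \left(-94\right)^{2}} - -7095\right) = \left(35228 - 9400\right) \left(\sqrt{841 + 8836} + 7095\right) = 25828 \left(\sqrt{9677} + 7095\right) = 25828 \left(7095 + \sqrt{9677}\right) = 183249660 + 25828 \sqrt{9677}$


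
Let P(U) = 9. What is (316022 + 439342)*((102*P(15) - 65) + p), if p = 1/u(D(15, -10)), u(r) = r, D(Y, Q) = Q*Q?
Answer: 16108326141/25 ≈ 6.4433e+8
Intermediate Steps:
D(Y, Q) = Q**2
p = 1/100 (p = 1/((-10)**2) = 1/100 ≈ 0.010000)
(316022 + 439342)*((102*P(15) - 65) + p) = (316022 + 439342)*((102*9 - 65) + 1/100) = 755364*((918 - 65) + 1/100) = 755364*(853 + 1/100) = 755364*(85301/100) = 16108326141/25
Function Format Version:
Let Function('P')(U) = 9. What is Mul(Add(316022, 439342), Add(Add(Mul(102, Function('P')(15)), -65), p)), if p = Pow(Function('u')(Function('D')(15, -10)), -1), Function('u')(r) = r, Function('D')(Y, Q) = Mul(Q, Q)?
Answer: Rational(16108326141, 25) ≈ 6.4433e+8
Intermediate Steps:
Function('D')(Y, Q) = Pow(Q, 2)
p = Rational(1, 100) (p = Pow(Pow(-10, 2), -1) = Pow(100, -1) = Rational(1, 100) ≈ 0.010000)
Mul(Add(316022, 439342), Add(Add(Mul(102, Function('P')(15)), -65), p)) = Mul(Add(316022, 439342), Add(Add(Mul(102, 9), -65), Rational(1, 100))) = Mul(755364, Add(Add(918, -65), Rational(1, 100))) = Mul(755364, Add(853, Rational(1, 100))) = Mul(755364, Rational(85301, 100)) = Rational(16108326141, 25)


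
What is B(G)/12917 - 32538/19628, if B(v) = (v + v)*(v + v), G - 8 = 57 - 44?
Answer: -192834777/126767438 ≈ -1.5212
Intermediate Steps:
G = 21 (G = 8 + (57 - 44) = 8 + 13 = 21)
B(v) = 4*v² (B(v) = (2*v)*(2*v) = 4*v²)
B(G)/12917 - 32538/19628 = (4*21²)/12917 - 32538/19628 = (4*441)*(1/12917) - 32538*1/19628 = 1764*(1/12917) - 16269/9814 = 1764/12917 - 16269/9814 = -192834777/126767438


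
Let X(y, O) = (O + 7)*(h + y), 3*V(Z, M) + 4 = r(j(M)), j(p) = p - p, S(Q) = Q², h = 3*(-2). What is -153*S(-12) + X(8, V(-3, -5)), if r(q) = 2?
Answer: -66058/3 ≈ -22019.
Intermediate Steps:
h = -6
j(p) = 0
V(Z, M) = -⅔ (V(Z, M) = -4/3 + (⅓)*2 = -4/3 + ⅔ = -⅔)
X(y, O) = (-6 + y)*(7 + O) (X(y, O) = (O + 7)*(-6 + y) = (7 + O)*(-6 + y) = (-6 + y)*(7 + O))
-153*S(-12) + X(8, V(-3, -5)) = -153*(-12)² + (-42 - 6*(-⅔) + 7*8 - ⅔*8) = -153*144 + (-42 + 4 + 56 - 16/3) = -22032 + 38/3 = -66058/3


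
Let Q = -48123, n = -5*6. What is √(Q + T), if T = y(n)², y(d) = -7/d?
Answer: I*√43310651/30 ≈ 219.37*I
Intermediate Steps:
n = -30
T = 49/900 (T = (-7/(-30))² = (-7*(-1/30))² = (7/30)² = 49/900 ≈ 0.054444)
√(Q + T) = √(-48123 + 49/900) = √(-43310651/900) = I*√43310651/30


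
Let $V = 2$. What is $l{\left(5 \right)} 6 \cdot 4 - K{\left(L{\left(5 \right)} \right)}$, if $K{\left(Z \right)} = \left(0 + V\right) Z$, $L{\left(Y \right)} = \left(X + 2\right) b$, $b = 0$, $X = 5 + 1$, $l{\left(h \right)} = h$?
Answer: $120$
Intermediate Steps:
$X = 6$
$L{\left(Y \right)} = 0$ ($L{\left(Y \right)} = \left(6 + 2\right) 0 = 8 \cdot 0 = 0$)
$K{\left(Z \right)} = 2 Z$ ($K{\left(Z \right)} = \left(0 + 2\right) Z = 2 Z$)
$l{\left(5 \right)} 6 \cdot 4 - K{\left(L{\left(5 \right)} \right)} = 5 \cdot 6 \cdot 4 - 2 \cdot 0 = 30 \cdot 4 - 0 = 120 + 0 = 120$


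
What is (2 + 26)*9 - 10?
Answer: 242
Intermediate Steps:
(2 + 26)*9 - 10 = 28*9 - 10 = 252 - 10 = 242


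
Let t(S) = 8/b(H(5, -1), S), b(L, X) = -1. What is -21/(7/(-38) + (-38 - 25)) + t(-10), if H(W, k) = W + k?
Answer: -2630/343 ≈ -7.6676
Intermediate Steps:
t(S) = -8 (t(S) = 8/(-1) = 8*(-1) = -8)
-21/(7/(-38) + (-38 - 25)) + t(-10) = -21/(7/(-38) + (-38 - 25)) - 8 = -21/(7*(-1/38) - 63) - 8 = -21/(-7/38 - 63) - 8 = -21/(-2401/38) - 8 = -21*(-38/2401) - 8 = 114/343 - 8 = -2630/343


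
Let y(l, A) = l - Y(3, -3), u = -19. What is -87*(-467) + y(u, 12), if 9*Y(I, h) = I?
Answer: 121829/3 ≈ 40610.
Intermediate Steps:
Y(I, h) = I/9
y(l, A) = -1/3 + l (y(l, A) = l - 3/9 = l - 1*1/3 = l - 1/3 = -1/3 + l)
-87*(-467) + y(u, 12) = -87*(-467) + (-1/3 - 19) = 40629 - 58/3 = 121829/3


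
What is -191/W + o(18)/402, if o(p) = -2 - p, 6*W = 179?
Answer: -232136/35979 ≈ -6.4520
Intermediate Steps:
W = 179/6 (W = (⅙)*179 = 179/6 ≈ 29.833)
-191/W + o(18)/402 = -191/179/6 + (-2 - 1*18)/402 = -191*6/179 + (-2 - 18)*(1/402) = -1146/179 - 20*1/402 = -1146/179 - 10/201 = -232136/35979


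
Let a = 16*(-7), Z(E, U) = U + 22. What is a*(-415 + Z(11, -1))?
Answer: 44128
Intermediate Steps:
Z(E, U) = 22 + U
a = -112
a*(-415 + Z(11, -1)) = -112*(-415 + (22 - 1)) = -112*(-415 + 21) = -112*(-394) = 44128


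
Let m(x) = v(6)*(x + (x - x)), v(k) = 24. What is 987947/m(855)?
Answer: 987947/20520 ≈ 48.146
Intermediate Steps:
m(x) = 24*x (m(x) = 24*(x + (x - x)) = 24*(x + 0) = 24*x)
987947/m(855) = 987947/((24*855)) = 987947/20520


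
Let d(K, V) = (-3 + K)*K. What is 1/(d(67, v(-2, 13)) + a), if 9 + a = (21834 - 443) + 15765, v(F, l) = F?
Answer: 1/41435 ≈ 2.4134e-5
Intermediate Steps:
d(K, V) = K*(-3 + K)
a = 37147 (a = -9 + ((21834 - 443) + 15765) = -9 + (21391 + 15765) = -9 + 37156 = 37147)
1/(d(67, v(-2, 13)) + a) = 1/(67*(-3 + 67) + 37147) = 1/(67*64 + 37147) = 1/(4288 + 37147) = 1/41435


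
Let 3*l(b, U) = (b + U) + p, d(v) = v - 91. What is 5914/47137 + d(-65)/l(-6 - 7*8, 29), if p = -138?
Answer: 2563490/895603 ≈ 2.8623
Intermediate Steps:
d(v) = -91 + v
l(b, U) = -46 + U/3 + b/3 (l(b, U) = ((b + U) - 138)/3 = ((U + b) - 138)/3 = (-138 + U + b)/3 = -46 + U/3 + b/3)
5914/47137 + d(-65)/l(-6 - 7*8, 29) = 5914/47137 + (-91 - 65)/(-46 + (⅓)*29 + (-6 - 7*8)/3) = 5914*(1/47137) - 156/(-46 + 29/3 + (-6 - 56)/3) = 5914/47137 - 156/(-46 + 29/3 + (⅓)*(-62)) = 5914/47137 - 156/(-46 + 29/3 - 62/3) = 5914/47137 - 156/(-57) = 5914/47137 - 156*(-1/57) = 5914/47137 + 52/19 = 2563490/895603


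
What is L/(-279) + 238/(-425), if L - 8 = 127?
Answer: -809/775 ≈ -1.0439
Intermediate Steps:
L = 135 (L = 8 + 127 = 135)
L/(-279) + 238/(-425) = 135/(-279) + 238/(-425) = 135*(-1/279) + 238*(-1/425) = -15/31 - 14/25 = -809/775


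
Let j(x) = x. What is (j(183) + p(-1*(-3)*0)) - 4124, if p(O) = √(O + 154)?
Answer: -3941 + √154 ≈ -3928.6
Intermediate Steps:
p(O) = √(154 + O)
(j(183) + p(-1*(-3)*0)) - 4124 = (183 + √(154 - 1*(-3)*0)) - 4124 = (183 + √(154 + 3*0)) - 4124 = (183 + √(154 + 0)) - 4124 = (183 + √154) - 4124 = -3941 + √154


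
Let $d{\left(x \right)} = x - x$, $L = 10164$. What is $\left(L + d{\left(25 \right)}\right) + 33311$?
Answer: $43475$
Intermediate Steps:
$d{\left(x \right)} = 0$
$\left(L + d{\left(25 \right)}\right) + 33311 = \left(10164 + 0\right) + 33311 = 10164 + 33311 = 43475$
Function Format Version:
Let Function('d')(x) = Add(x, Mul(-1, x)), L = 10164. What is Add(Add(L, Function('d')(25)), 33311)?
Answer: 43475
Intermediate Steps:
Function('d')(x) = 0
Add(Add(L, Function('d')(25)), 33311) = Add(Add(10164, 0), 33311) = Add(10164, 33311) = 43475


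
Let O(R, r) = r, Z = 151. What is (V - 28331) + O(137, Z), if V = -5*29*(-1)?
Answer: -28035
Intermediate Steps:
V = 145 (V = -145*(-1) = 145)
(V - 28331) + O(137, Z) = (145 - 28331) + 151 = -28186 + 151 = -28035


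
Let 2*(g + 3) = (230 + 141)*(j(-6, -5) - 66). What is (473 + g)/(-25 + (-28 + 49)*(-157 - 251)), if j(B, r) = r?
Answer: 25401/17186 ≈ 1.4780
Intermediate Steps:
g = -26347/2 (g = -3 + ((230 + 141)*(-5 - 66))/2 = -3 + (371*(-71))/2 = -3 + (1/2)*(-26341) = -3 - 26341/2 = -26347/2 ≈ -13174.)
(473 + g)/(-25 + (-28 + 49)*(-157 - 251)) = (473 - 26347/2)/(-25 + (-28 + 49)*(-157 - 251)) = -25401/(2*(-25 + 21*(-408))) = -25401/(2*(-25 - 8568)) = -25401/2/(-8593) = -25401/2*(-1/8593) = 25401/17186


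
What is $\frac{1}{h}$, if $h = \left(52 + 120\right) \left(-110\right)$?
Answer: $- \frac{1}{18920} \approx -5.2854 \cdot 10^{-5}$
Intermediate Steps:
$h = -18920$ ($h = 172 \left(-110\right) = -18920$)
$\frac{1}{h} = \frac{1}{-18920} = - \frac{1}{18920}$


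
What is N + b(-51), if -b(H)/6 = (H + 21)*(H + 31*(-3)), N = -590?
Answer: -26510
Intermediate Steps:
b(H) = -6*(-93 + H)*(21 + H) (b(H) = -6*(H + 21)*(H + 31*(-3)) = -6*(21 + H)*(H - 93) = -6*(21 + H)*(-93 + H) = -6*(-93 + H)*(21 + H))
N + b(-51) = -590 + (11718 - 6*(-51)**2 + 432*(-51)) = -590 + (11718 - 6*2601 - 22032) = -590 + (11718 - 15606 - 22032) = -590 - 25920 = -26510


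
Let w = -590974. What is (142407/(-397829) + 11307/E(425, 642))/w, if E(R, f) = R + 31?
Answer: -1477771637/35736202507792 ≈ -4.1352e-5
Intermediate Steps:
E(R, f) = 31 + R
(142407/(-397829) + 11307/E(425, 642))/w = (142407/(-397829) + 11307/(31 + 425))/(-590974) = (142407*(-1/397829) + 11307/456)*(-1/590974) = (-142407/397829 + 11307*(1/456))*(-1/590974) = (-142407/397829 + 3769/152)*(-1/590974) = (1477771637/60470008)*(-1/590974) = -1477771637/35736202507792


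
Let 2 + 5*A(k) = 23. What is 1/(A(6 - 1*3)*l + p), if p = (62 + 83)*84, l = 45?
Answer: 1/12369 ≈ 8.0847e-5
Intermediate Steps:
A(k) = 21/5 (A(k) = -⅖ + (⅕)*23 = -⅖ + 23/5 = 21/5)
p = 12180 (p = 145*84 = 12180)
1/(A(6 - 1*3)*l + p) = 1/((21/5)*45 + 12180) = 1/(189 + 12180) = 1/12369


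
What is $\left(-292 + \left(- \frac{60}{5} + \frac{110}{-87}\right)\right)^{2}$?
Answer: $\frac{705327364}{7569} \approx 93186.0$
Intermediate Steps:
$\left(-292 + \left(- \frac{60}{5} + \frac{110}{-87}\right)\right)^{2} = \left(-292 + \left(\left(-60\right) \frac{1}{5} + 110 \left(- \frac{1}{87}\right)\right)\right)^{2} = \left(-292 - \frac{1154}{87}\right)^{2} = \left(- \frac{26558}{87}\right)^{2} = \frac{705327364}{7569}$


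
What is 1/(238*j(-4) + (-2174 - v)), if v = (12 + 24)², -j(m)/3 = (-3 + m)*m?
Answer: -1/23462 ≈ -4.2622e-5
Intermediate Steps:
j(m) = -3*m*(-3 + m) (j(m) = -3*(-3 + m)*m = -3*m*(-3 + m))
v = 1296 (v = 36² = 1296)
1/(238*j(-4) + (-2174 - v)) = 1/(238*(3*(-4)*(3 - 1*(-4))) + (-2174 - 1*1296)) = 1/(238*(3*(-4)*(3 + 4)) + (-2174 - 1296)) = 1/(238*(3*(-4)*7) - 3470) = 1/(238*(-84) - 3470) = 1/(-19992 - 3470) = 1/(-23462) = -1/23462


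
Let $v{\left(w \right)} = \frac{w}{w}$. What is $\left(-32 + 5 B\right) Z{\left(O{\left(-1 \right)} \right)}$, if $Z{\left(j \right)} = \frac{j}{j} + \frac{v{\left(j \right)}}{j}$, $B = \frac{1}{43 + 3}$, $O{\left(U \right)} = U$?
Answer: $0$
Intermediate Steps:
$v{\left(w \right)} = 1$
$B = \frac{1}{46} \approx 0.021739$
$Z{\left(j \right)} = 1 + \frac{1}{j}$ ($Z{\left(j \right)} = \frac{j}{j} + 1 \frac{1}{j} = 1 + \frac{1}{j}$)
$\left(-32 + 5 B\right) Z{\left(O{\left(-1 \right)} \right)} = \left(-32 + 5 \cdot \frac{1}{46}\right) \frac{1 - 1}{-1} = \left(-32 + \frac{5}{46}\right) \left(\left(-1\right) 0\right) = \left(- \frac{1467}{46}\right) 0 = 0$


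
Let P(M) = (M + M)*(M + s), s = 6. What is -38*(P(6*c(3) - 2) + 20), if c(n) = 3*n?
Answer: -229976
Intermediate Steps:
P(M) = 2*M*(6 + M) (P(M) = (M + M)*(M + 6) = (2*M)*(6 + M) = 2*M*(6 + M))
-38*(P(6*c(3) - 2) + 20) = -38*(2*(6*(3*3) - 2)*(6 + (6*(3*3) - 2)) + 20) = -38*(2*(6*9 - 2)*(6 + (6*9 - 2)) + 20) = -38*(2*(54 - 2)*(6 + (54 - 2)) + 20) = -38*(2*52*(6 + 52) + 20) = -38*(2*52*58 + 20) = -38*(6032 + 20) = -38*6052 = -229976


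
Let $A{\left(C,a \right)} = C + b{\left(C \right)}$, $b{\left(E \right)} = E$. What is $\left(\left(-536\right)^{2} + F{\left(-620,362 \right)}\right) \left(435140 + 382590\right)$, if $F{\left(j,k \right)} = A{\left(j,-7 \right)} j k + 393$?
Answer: $227814090213970$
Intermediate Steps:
$A{\left(C,a \right)} = 2 C$ ($A{\left(C,a \right)} = C + C = 2 C$)
$F{\left(j,k \right)} = 393 + 2 k j^{2}$ ($F{\left(j,k \right)} = 2 j j k + 393 = 2 j^{2} k + 393 = 2 k j^{2} + 393 = 393 + 2 k j^{2}$)
$\left(\left(-536\right)^{2} + F{\left(-620,362 \right)}\right) \left(435140 + 382590\right) = \left(\left(-536\right)^{2} + \left(393 + 2 \cdot 362 \left(-620\right)^{2}\right)\right) \left(435140 + 382590\right) = \left(287296 + \left(393 + 2 \cdot 362 \cdot 384400\right)\right) 817730 = \left(287296 + \left(393 + 278305600\right)\right) 817730 = \left(287296 + 278305993\right) 817730 = 278593289 \cdot 817730 = 227814090213970$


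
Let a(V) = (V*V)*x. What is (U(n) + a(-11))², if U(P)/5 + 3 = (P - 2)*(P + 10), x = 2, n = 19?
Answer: 7246864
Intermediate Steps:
U(P) = -15 + 5*(-2 + P)*(10 + P) (U(P) = -15 + 5*((P - 2)*(P + 10)) = -15 + 5*((-2 + P)*(10 + P)) = -15 + 5*(-2 + P)*(10 + P))
a(V) = 2*V² (a(V) = (V*V)*2 = V²*2 = 2*V²)
(U(n) + a(-11))² = ((-115 + 5*19² + 40*19) + 2*(-11)²)² = ((-115 + 5*361 + 760) + 2*121)² = ((-115 + 1805 + 760) + 242)² = (2450 + 242)² = 2692² = 7246864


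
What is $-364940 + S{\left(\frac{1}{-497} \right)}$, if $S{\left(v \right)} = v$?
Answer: $- \frac{181375181}{497} \approx -3.6494 \cdot 10^{5}$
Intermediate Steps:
$-364940 + S{\left(\frac{1}{-497} \right)} = -364940 + \frac{1}{-497} = -364940 - \frac{1}{497} = - \frac{181375181}{497}$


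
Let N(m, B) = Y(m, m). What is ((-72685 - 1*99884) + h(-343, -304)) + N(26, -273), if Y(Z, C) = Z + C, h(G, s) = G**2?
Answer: -54868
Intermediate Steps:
Y(Z, C) = C + Z
N(m, B) = 2*m (N(m, B) = m + m = 2*m)
((-72685 - 1*99884) + h(-343, -304)) + N(26, -273) = ((-72685 - 1*99884) + (-343)**2) + 2*26 = ((-72685 - 99884) + 117649) + 52 = (-172569 + 117649) + 52 = -54920 + 52 = -54868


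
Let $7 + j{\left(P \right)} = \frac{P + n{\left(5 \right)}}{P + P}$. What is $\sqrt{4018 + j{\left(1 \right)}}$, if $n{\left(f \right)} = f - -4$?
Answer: $4 \sqrt{251} \approx 63.372$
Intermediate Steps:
$n{\left(f \right)} = 4 + f$ ($n{\left(f \right)} = f + 4 = 4 + f$)
$j{\left(P \right)} = -7 + \frac{9 + P}{2 P}$ ($j{\left(P \right)} = -7 + \frac{P + \left(4 + 5\right)}{P + P} = -7 + \frac{P + 9}{2 P} = -7 + \left(9 + P\right) \frac{1}{2 P} = -7 + \frac{9 + P}{2 P}$)
$\sqrt{4018 + j{\left(1 \right)}} = \sqrt{4018 + \frac{9 - 13}{2 \cdot 1}} = \sqrt{4018 + \frac{1}{2} \cdot 1 \left(9 - 13\right)} = \sqrt{4018 + \frac{1}{2} \cdot 1 \left(-4\right)} = \sqrt{4018 - 2} = \sqrt{4016} = 4 \sqrt{251}$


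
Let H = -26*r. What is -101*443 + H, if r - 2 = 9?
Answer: -45029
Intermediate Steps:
r = 11 (r = 2 + 9 = 11)
H = -286 (H = -26*11 = -286)
-101*443 + H = -101*443 - 286 = -44743 - 286 = -45029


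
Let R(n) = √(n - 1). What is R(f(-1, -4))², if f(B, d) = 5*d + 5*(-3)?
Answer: -36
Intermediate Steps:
f(B, d) = -15 + 5*d (f(B, d) = 5*d - 15 = -15 + 5*d)
R(n) = √(-1 + n)
R(f(-1, -4))² = (√(-1 + (-15 + 5*(-4))))² = (√(-1 + (-15 - 20)))² = (√(-1 - 35))² = (√(-36))² = (6*I)² = -36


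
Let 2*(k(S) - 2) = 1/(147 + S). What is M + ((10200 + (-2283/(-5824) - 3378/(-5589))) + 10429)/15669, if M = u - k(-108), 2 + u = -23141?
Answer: -3934669163907635/170010404928 ≈ -23144.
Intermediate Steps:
k(S) = 2 + 1/(2*(147 + S))
u = -23143 (u = -2 - 23141 = -23143)
M = -1805311/78 (M = -23143 - (589 + 4*(-108))/(2*(147 - 108)) = -23143 - (589 - 432)/(2*39) = -23143 - 157/(2*39) = -23143 - 1*157/78 = -23143 - 157/78 = -1805311/78 ≈ -23145.)
M + ((10200 + (-2283/(-5824) - 3378/(-5589))) + 10429)/15669 = -1805311/78 + ((10200 + (-2283/(-5824) - 3378/(-5589))) + 10429)/15669 = -1805311/78 + ((10200 + (-2283*(-1/5824) - 3378*(-1/5589))) + 10429)*(1/15669) = -1805311/78 + ((10200 + (2283/5824 + 1126/1863)) + 10429)*(1/15669) = -1805311/78 + ((10200 + 10811053/10850112) + 10429)*(1/15669) = -1805311/78 + (110681953453/10850112 + 10429)*(1/15669) = -1805311/78 + (223837771501/10850112)*(1/15669) = -1805311/78 + 223837771501/170010404928 = -3934669163907635/170010404928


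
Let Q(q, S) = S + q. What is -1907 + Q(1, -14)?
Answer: -1920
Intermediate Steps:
-1907 + Q(1, -14) = -1907 + (-14 + 1) = -1907 - 13 = -1920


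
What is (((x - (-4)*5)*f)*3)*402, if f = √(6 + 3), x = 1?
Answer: 75978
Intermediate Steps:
f = 3 (f = √9 = 3)
(((x - (-4)*5)*f)*3)*402 = (((1 - (-4)*5)*3)*3)*402 = (((1 - 1*(-20))*3)*3)*402 = (((1 + 20)*3)*3)*402 = ((21*3)*3)*402 = (63*3)*402 = 189*402 = 75978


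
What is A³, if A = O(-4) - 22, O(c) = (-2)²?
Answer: -5832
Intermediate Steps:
O(c) = 4
A = -18 (A = 4 - 22 = -18)
A³ = (-18)³ = -5832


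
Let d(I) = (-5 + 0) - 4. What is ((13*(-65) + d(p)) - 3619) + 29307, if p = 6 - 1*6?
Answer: 24834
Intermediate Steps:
p = 0 (p = 6 - 6 = 0)
d(I) = -9 (d(I) = -5 - 4 = -9)
((13*(-65) + d(p)) - 3619) + 29307 = ((13*(-65) - 9) - 3619) + 29307 = ((-845 - 9) - 3619) + 29307 = (-854 - 3619) + 29307 = -4473 + 29307 = 24834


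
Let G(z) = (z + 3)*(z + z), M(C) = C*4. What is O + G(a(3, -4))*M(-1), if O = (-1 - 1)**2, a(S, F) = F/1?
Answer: -28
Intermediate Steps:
a(S, F) = F (a(S, F) = F*1 = F)
M(C) = 4*C
O = 4 (O = (-2)**2 = 4)
G(z) = 2*z*(3 + z) (G(z) = (3 + z)*(2*z) = 2*z*(3 + z))
O + G(a(3, -4))*M(-1) = 4 + (2*(-4)*(3 - 4))*(4*(-1)) = 4 + (2*(-4)*(-1))*(-4) = 4 + 8*(-4) = 4 - 32 = -28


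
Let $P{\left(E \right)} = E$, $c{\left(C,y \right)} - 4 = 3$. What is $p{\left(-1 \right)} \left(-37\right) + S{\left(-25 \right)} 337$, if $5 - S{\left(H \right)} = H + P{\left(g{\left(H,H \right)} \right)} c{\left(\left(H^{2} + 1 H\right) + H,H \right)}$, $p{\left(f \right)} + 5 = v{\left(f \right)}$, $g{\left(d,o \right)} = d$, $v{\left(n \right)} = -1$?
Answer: $69307$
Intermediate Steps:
$c{\left(C,y \right)} = 7$ ($c{\left(C,y \right)} = 4 + 3 = 7$)
$p{\left(f \right)} = -6$ ($p{\left(f \right)} = -5 - 1 = -6$)
$S{\left(H \right)} = 5 - 8 H$ ($S{\left(H \right)} = 5 - \left(H + H 7\right) = 5 - \left(H + 7 H\right) = 5 - 8 H$)
$p{\left(-1 \right)} \left(-37\right) + S{\left(-25 \right)} 337 = \left(-6\right) \left(-37\right) + \left(5 - -200\right) 337 = 222 + \left(5 + 200\right) 337 = 222 + 205 \cdot 337 = 222 + 69085 = 69307$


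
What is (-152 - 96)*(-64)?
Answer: 15872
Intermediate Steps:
(-152 - 96)*(-64) = -248*(-64) = 15872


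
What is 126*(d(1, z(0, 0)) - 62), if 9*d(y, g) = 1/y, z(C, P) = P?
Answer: -7798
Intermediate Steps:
d(y, g) = 1/(9*y)
126*(d(1, z(0, 0)) - 62) = 126*((⅑)/1 - 62) = 126*((⅑)*1 - 62) = 126*(⅑ - 62) = 126*(-557/9) = -7798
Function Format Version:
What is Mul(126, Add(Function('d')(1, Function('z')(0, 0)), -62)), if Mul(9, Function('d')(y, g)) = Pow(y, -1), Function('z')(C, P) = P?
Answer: -7798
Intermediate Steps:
Function('d')(y, g) = Mul(Rational(1, 9), Pow(y, -1))
Mul(126, Add(Function('d')(1, Function('z')(0, 0)), -62)) = Mul(126, Add(Mul(Rational(1, 9), Pow(1, -1)), -62)) = Mul(126, Add(Mul(Rational(1, 9), 1), -62)) = Mul(126, Add(Rational(1, 9), -62)) = Mul(126, Rational(-557, 9)) = -7798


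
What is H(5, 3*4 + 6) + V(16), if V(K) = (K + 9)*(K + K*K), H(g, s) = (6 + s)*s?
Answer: 7232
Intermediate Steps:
H(g, s) = s*(6 + s)
V(K) = (9 + K)*(K + K²)
H(5, 3*4 + 6) + V(16) = (3*4 + 6)*(6 + (3*4 + 6)) + 16*(9 + 16² + 10*16) = (12 + 6)*(6 + (12 + 6)) + 16*(9 + 256 + 160) = 18*(6 + 18) + 16*425 = 18*24 + 6800 = 432 + 6800 = 7232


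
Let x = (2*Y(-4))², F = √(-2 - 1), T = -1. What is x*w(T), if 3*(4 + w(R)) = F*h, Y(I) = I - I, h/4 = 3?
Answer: 0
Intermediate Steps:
h = 12 (h = 4*3 = 12)
Y(I) = 0
F = I*√3 (F = √(-3) = I*√3 ≈ 1.732*I)
x = 0 (x = (2*0)² = 0² = 0)
w(R) = -4 + 4*I*√3 (w(R) = -4 + ((I*√3)*12)/3 = -4 + (12*I*√3)/3 = -4 + 4*I*√3)
x*w(T) = 0*(-4 + 4*I*√3) = 0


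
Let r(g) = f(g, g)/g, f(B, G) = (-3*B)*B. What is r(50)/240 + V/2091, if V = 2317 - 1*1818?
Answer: -6463/16728 ≈ -0.38636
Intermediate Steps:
f(B, G) = -3*B²
V = 499 (V = 2317 - 1818 = 499)
r(g) = -3*g (r(g) = (-3*g²)/g = -3*g)
r(50)/240 + V/2091 = -3*50/240 + 499/2091 = -150*1/240 + 499*(1/2091) = -5/8 + 499/2091 = -6463/16728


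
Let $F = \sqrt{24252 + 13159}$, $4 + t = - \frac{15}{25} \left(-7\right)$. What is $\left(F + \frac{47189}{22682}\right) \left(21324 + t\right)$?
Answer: $\frac{5031338369}{113410} + \frac{106621 \sqrt{37411}}{5} \approx 4.1689 \cdot 10^{6}$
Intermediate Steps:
$t = \frac{1}{5}$ ($t = -4 + - \frac{15}{25} \left(-7\right) = -4 + \left(-15\right) \frac{1}{25} \left(-7\right) = -4 - - \frac{21}{5} = -4 + \frac{21}{5} = \frac{1}{5} \approx 0.2$)
$F = \sqrt{37411} \approx 193.42$
$\left(F + \frac{47189}{22682}\right) \left(21324 + t\right) = \left(\sqrt{37411} + \frac{47189}{22682}\right) \left(21324 + \frac{1}{5}\right) = \left(\sqrt{37411} + 47189 \cdot \frac{1}{22682}\right) \frac{106621}{5} = \left(\sqrt{37411} + \frac{47189}{22682}\right) \frac{106621}{5} = \left(\frac{47189}{22682} + \sqrt{37411}\right) \frac{106621}{5} = \frac{5031338369}{113410} + \frac{106621 \sqrt{37411}}{5}$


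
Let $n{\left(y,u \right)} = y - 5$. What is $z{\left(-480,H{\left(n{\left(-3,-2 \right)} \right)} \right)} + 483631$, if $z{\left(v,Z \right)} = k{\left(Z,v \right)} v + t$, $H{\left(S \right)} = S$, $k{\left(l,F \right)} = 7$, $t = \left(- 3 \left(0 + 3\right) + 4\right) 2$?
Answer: $480261$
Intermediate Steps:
$t = -10$ ($t = \left(\left(-3\right) 3 + 4\right) 2 = \left(-9 + 4\right) 2 = \left(-5\right) 2 = -10$)
$n{\left(y,u \right)} = -5 + y$ ($n{\left(y,u \right)} = y - 5 = -5 + y$)
$z{\left(v,Z \right)} = -10 + 7 v$ ($z{\left(v,Z \right)} = 7 v - 10 = -10 + 7 v$)
$z{\left(-480,H{\left(n{\left(-3,-2 \right)} \right)} \right)} + 483631 = \left(-10 + 7 \left(-480\right)\right) + 483631 = \left(-10 - 3360\right) + 483631 = -3370 + 483631 = 480261$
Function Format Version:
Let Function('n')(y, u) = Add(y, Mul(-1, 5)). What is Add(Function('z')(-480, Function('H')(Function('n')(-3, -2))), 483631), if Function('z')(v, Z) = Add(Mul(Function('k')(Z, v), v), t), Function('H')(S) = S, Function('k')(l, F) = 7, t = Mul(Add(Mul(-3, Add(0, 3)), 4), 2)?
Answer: 480261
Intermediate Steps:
t = -10 (t = Mul(Add(Mul(-3, 3), 4), 2) = Mul(Add(-9, 4), 2) = Mul(-5, 2) = -10)
Function('n')(y, u) = Add(-5, y) (Function('n')(y, u) = Add(y, -5) = Add(-5, y))
Function('z')(v, Z) = Add(-10, Mul(7, v)) (Function('z')(v, Z) = Add(Mul(7, v), -10) = Add(-10, Mul(7, v)))
Add(Function('z')(-480, Function('H')(Function('n')(-3, -2))), 483631) = Add(Add(-10, Mul(7, -480)), 483631) = Add(Add(-10, -3360), 483631) = Add(-3370, 483631) = 480261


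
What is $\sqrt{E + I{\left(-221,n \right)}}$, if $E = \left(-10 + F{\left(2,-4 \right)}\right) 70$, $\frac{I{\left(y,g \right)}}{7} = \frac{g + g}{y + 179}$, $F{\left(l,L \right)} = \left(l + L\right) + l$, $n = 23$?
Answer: $\frac{i \sqrt{6369}}{3} \approx 26.602 i$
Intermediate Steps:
$F{\left(l,L \right)} = L + 2 l$ ($F{\left(l,L \right)} = \left(L + l\right) + l = L + 2 l$)
$I{\left(y,g \right)} = \frac{14 g}{179 + y}$ ($I{\left(y,g \right)} = 7 \frac{g + g}{y + 179} = 7 \frac{2 g}{179 + y} = \frac{14 g}{179 + y}$)
$E = -700$ ($E = \left(-10 + \left(-4 + 2 \cdot 2\right)\right) 70 = \left(-10 + \left(-4 + 4\right)\right) 70 = \left(-10 + 0\right) 70 = \left(-10\right) 70 = -700$)
$\sqrt{E + I{\left(-221,n \right)}} = \sqrt{-700 + 14 \cdot 23 \frac{1}{179 - 221}} = \sqrt{-700 + 14 \cdot 23 \frac{1}{-42}} = \sqrt{-700 + 14 \cdot 23 \left(- \frac{1}{42}\right)} = \sqrt{-700 - \frac{23}{3}} = \sqrt{- \frac{2123}{3}} = \frac{i \sqrt{6369}}{3}$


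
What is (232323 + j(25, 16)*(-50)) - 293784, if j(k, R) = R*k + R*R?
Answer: -94261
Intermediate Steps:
j(k, R) = R² + R*k (j(k, R) = R*k + R² = R² + R*k)
(232323 + j(25, 16)*(-50)) - 293784 = (232323 + (16*(16 + 25))*(-50)) - 293784 = (232323 + (16*41)*(-50)) - 293784 = (232323 + 656*(-50)) - 293784 = (232323 - 32800) - 293784 = 199523 - 293784 = -94261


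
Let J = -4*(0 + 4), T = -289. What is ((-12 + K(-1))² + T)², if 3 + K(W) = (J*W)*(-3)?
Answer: 13542400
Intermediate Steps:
J = -16 (J = -4*4 = -16)
K(W) = -3 + 48*W (K(W) = -3 - 16*W*(-3) = -3 + 48*W)
((-12 + K(-1))² + T)² = ((-12 + (-3 + 48*(-1)))² - 289)² = ((-12 + (-3 - 48))² - 289)² = ((-12 - 51)² - 289)² = ((-63)² - 289)² = (3969 - 289)² = 3680² = 13542400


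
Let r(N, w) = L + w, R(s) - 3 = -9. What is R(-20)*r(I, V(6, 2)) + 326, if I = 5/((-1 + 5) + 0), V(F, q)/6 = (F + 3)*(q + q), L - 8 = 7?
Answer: -1060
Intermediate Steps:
L = 15 (L = 8 + 7 = 15)
R(s) = -6 (R(s) = 3 - 9 = -6)
V(F, q) = 12*q*(3 + F) (V(F, q) = 6*((F + 3)*(q + q)) = 6*((3 + F)*(2*q)) = 6*(2*q*(3 + F)) = 12*q*(3 + F))
I = 5/4 (I = 5/(4 + 0) = 5/4 ≈ 1.2500)
r(N, w) = 15 + w
R(-20)*r(I, V(6, 2)) + 326 = -6*(15 + 12*2*(3 + 6)) + 326 = -6*(15 + 12*2*9) + 326 = -6*(15 + 216) + 326 = -6*231 + 326 = -1386 + 326 = -1060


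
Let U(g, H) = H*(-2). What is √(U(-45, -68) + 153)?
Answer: 17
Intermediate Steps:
U(g, H) = -2*H
√(U(-45, -68) + 153) = √(-2*(-68) + 153) = √(136 + 153) = √289 = 17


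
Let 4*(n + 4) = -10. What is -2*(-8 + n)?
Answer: 29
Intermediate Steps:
n = -13/2 (n = -4 + (1/4)*(-10) = -4 - 5/2 = -13/2 ≈ -6.5000)
-2*(-8 + n) = -2*(-8 - 13/2) = -2*(-29/2) = 29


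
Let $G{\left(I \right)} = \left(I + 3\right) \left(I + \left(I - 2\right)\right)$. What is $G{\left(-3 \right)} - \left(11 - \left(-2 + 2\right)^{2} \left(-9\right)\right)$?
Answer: $-11$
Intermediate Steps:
$G{\left(I \right)} = \left(-2 + 2 I\right) \left(3 + I\right)$ ($G{\left(I \right)} = \left(3 + I\right) \left(I + \left(-2 + I\right)\right) = \left(3 + I\right) \left(-2 + 2 I\right) = \left(-2 + 2 I\right) \left(3 + I\right)$)
$G{\left(-3 \right)} - \left(11 - \left(-2 + 2\right)^{2} \left(-9\right)\right) = \left(-6 + 2 \left(-3\right)^{2} + 4 \left(-3\right)\right) - \left(11 - \left(-2 + 2\right)^{2} \left(-9\right)\right) = \left(-6 + 2 \cdot 9 - 12\right) - \left(11 - 0^{2} \left(-9\right)\right) = \left(-6 + 18 - 12\right) + \left(-11 + 0 \left(-9\right)\right) = 0 + \left(-11 + 0\right) = 0 - 11 = -11$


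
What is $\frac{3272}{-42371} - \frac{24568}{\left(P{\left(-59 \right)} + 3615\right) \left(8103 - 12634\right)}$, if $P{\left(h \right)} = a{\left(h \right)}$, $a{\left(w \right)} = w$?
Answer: $- \frac{1845652338}{24381841127} \approx -0.075698$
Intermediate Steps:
$P{\left(h \right)} = h$
$\frac{3272}{-42371} - \frac{24568}{\left(P{\left(-59 \right)} + 3615\right) \left(8103 - 12634\right)} = \frac{3272}{-42371} - \frac{24568}{\left(-59 + 3615\right) \left(8103 - 12634\right)} = 3272 \left(- \frac{1}{42371}\right) - \frac{24568}{3556 \left(-4531\right)} = - \frac{3272}{42371} - \frac{24568}{-16112236} = - \frac{3272}{42371} - - \frac{6142}{4028059} = - \frac{3272}{42371} + \frac{6142}{4028059} = - \frac{1845652338}{24381841127}$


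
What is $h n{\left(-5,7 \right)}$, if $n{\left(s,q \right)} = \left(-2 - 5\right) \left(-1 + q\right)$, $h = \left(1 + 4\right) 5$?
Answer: $-1050$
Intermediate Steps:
$h = 25$ ($h = 5 \cdot 5 = 25$)
$n{\left(s,q \right)} = 7 - 7 q$ ($n{\left(s,q \right)} = - 7 \left(-1 + q\right) = 7 - 7 q$)
$h n{\left(-5,7 \right)} = 25 \left(7 - 49\right) = 25 \left(-42\right) = -1050$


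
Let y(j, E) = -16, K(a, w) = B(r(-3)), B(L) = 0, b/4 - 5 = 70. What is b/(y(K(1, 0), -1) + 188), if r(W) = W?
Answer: 75/43 ≈ 1.7442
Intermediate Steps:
b = 300 (b = 20 + 4*70 = 20 + 280 = 300)
K(a, w) = 0
b/(y(K(1, 0), -1) + 188) = 300/(-16 + 188) = 300/172 = 300*(1/172) = 75/43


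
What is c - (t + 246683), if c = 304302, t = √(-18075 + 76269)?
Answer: 57619 - 3*√6466 ≈ 57378.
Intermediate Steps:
t = 3*√6466 (t = √58194 = 3*√6466 ≈ 241.23)
c - (t + 246683) = 304302 - (3*√6466 + 246683) = 304302 - (246683 + 3*√6466) = 304302 + (-246683 - 3*√6466) = 57619 - 3*√6466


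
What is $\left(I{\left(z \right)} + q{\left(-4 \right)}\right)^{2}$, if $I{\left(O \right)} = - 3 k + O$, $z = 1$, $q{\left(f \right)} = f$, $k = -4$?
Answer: $81$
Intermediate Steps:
$I{\left(O \right)} = 12 + O$ ($I{\left(O \right)} = \left(-3\right) \left(-4\right) + O = 12 + O$)
$\left(I{\left(z \right)} + q{\left(-4 \right)}\right)^{2} = \left(\left(12 + 1\right) - 4\right)^{2} = \left(13 - 4\right)^{2} = 9^{2} = 81$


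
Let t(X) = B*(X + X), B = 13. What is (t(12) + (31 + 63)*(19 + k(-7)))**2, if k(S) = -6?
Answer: 2353156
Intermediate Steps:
t(X) = 26*X (t(X) = 13*(X + X) = 13*(2*X) = 26*X)
(t(12) + (31 + 63)*(19 + k(-7)))**2 = (26*12 + (31 + 63)*(19 - 6))**2 = (312 + 94*13)**2 = (312 + 1222)**2 = 1534**2 = 2353156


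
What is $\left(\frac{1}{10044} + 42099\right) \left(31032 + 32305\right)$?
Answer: $\frac{26781566365309}{10044} \approx 2.6664 \cdot 10^{9}$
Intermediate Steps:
$\left(\frac{1}{10044} + 42099\right) \left(31032 + 32305\right) = \left(\frac{1}{10044} + 42099\right) 63337 = \frac{422842357}{10044} \cdot 63337 = \frac{26781566365309}{10044}$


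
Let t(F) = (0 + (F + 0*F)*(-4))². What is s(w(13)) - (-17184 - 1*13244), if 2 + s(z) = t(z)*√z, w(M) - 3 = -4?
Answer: 30426 + 16*I ≈ 30426.0 + 16.0*I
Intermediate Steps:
w(M) = -1 (w(M) = 3 - 4 = -1)
t(F) = 16*F² (t(F) = (0 + (F + 0)*(-4))² = (0 + F*(-4))² = (0 - 4*F)² = (-4*F)² = 16*F²)
s(z) = -2 + 16*z^(5/2) (s(z) = -2 + (16*z²)*√z = -2 + 16*z^(5/2))
s(w(13)) - (-17184 - 1*13244) = (-2 + 16*(-1)^(5/2)) - (-17184 - 1*13244) = (-2 + 16*I) - (-17184 - 13244) = (-2 + 16*I) - 1*(-30428) = (-2 + 16*I) + 30428 = 30426 + 16*I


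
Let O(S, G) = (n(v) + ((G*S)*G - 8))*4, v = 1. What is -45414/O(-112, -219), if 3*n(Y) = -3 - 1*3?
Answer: 22707/10743284 ≈ 0.0021136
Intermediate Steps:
n(Y) = -2 (n(Y) = (-3 - 1*3)/3 = (-3 - 3)/3 = (⅓)*(-6) = -2)
O(S, G) = -40 + 4*S*G² (O(S, G) = (-2 + ((G*S)*G - 8))*4 = (-2 + (S*G² - 8))*4 = (-2 + (-8 + S*G²))*4 = (-10 + S*G²)*4 = -40 + 4*S*G²)
-45414/O(-112, -219) = -45414/(-40 + 4*(-112)*(-219)²) = -45414/(-40 + 4*(-112)*47961) = -45414/(-40 - 21486528) = -45414/(-21486568) = -45414*(-1/21486568) = 22707/10743284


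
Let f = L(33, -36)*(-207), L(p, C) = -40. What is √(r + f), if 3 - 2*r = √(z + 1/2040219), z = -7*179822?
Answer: √(15320751325808454 - 6800730*I*√23286913016191735)/1360146 ≈ 91.055 - 3.0804*I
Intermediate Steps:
z = -1258754
r = 3/2 - 5*I*√23286913016191735/1360146 (r = 3/2 - √(-1258754 + 1/2040219)/2 = 3/2 - 5*I*√23286913016191735/1360146 ≈ 1.5 - 560.97*I)
f = 8280 (f = -40*(-207) = 8280)
√(r + f) = √((3/2 - 5*I*√23286913016191735/1360146) + 8280) = √(16563/2 - 5*I*√23286913016191735/1360146)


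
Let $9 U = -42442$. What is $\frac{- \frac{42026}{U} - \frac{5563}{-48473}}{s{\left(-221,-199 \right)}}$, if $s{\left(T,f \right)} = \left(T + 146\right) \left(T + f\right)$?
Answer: $\frac{2321280191}{8100583572375} \approx 0.00028656$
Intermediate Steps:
$U = - \frac{42442}{9}$ ($U = \frac{1}{9} \left(-42442\right) = - \frac{42442}{9} \approx -4715.8$)
$s{\left(T,f \right)} = \left(146 + T\right) \left(T + f\right)$
$\frac{- \frac{42026}{U} - \frac{5563}{-48473}}{s{\left(-221,-199 \right)}} = \frac{- \frac{42026}{- \frac{42442}{9}} - \frac{5563}{-48473}}{\left(-221\right)^{2} + 146 \left(-221\right) + 146 \left(-199\right) - -43979} = \frac{\left(-42026\right) \left(- \frac{9}{42442}\right) - - \frac{5563}{48473}}{48841 - 32266 - 29054 + 43979} = \frac{\frac{189117}{21221} + \frac{5563}{48473}}{31500} = \frac{9285120764}{1028645533} \cdot \frac{1}{31500} = \frac{2321280191}{8100583572375}$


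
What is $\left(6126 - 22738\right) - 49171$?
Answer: $-65783$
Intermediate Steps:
$\left(6126 - 22738\right) - 49171 = -16612 - 49171 = -65783$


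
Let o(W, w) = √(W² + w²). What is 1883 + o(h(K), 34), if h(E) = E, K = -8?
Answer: 1883 + 2*√305 ≈ 1917.9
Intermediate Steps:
1883 + o(h(K), 34) = 1883 + √((-8)² + 34²) = 1883 + √(64 + 1156) = 1883 + √1220 = 1883 + 2*√305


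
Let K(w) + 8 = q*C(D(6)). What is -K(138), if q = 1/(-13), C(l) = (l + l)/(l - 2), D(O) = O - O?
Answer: 8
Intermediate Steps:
D(O) = 0
C(l) = 2*l/(-2 + l) (C(l) = (2*l)/(-2 + l) = 2*l/(-2 + l))
q = -1/13 (q = 1*(-1/13) = -1/13 ≈ -0.076923)
K(w) = -8 (K(w) = -8 - 2*0/(13*(-2 + 0)) = -8 - 2*0/(13*(-2)) = -8 - 2*0*(-1)/(13*2) = -8 - 1/13*0 = -8 + 0 = -8)
-K(138) = -1*(-8) = 8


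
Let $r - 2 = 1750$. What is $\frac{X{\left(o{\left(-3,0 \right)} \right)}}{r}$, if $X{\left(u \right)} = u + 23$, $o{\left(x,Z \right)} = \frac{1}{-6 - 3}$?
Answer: $\frac{103}{7884} \approx 0.013064$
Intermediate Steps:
$o{\left(x,Z \right)} = - \frac{1}{9}$ ($o{\left(x,Z \right)} = \frac{1}{-9} = - \frac{1}{9}$)
$r = 1752$ ($r = 2 + 1750 = 1752$)
$X{\left(u \right)} = 23 + u$
$\frac{X{\left(o{\left(-3,0 \right)} \right)}}{r} = \frac{23 - \frac{1}{9}}{1752} = \frac{206}{9} \cdot \frac{1}{1752} = \frac{103}{7884}$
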